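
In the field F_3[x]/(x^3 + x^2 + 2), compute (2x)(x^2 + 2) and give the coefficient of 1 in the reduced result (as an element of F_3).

2

Multiply in F_3[x]: (2x)·(x^2 + 2) = 2x^3 + x.
Reduce using x^3 ≡ 2x^2 + 1 (mod x^3 + x^2 + 2).
Reduced: x^2 + x + 2.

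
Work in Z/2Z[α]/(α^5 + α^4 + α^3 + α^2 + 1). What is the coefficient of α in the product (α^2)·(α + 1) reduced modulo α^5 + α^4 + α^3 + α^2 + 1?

Multiply in Z/2Z[α]: (α^2)·(α + 1) = α^3 + α^2.
Reduced: α^3 + α^2.

0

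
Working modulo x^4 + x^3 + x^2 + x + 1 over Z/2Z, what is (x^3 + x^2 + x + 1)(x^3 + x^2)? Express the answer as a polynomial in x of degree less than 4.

Multiply in Z/2Z[x]: (x^3 + x^2 + x + 1)·(x^3 + x^2) = x^6 + x^2.
Reduce using x^4 ≡ x^3 + x^2 + x + 1 (mod x^4 + x^3 + x^2 + x + 1).
Reduced: x^2 + x.

x^2 + x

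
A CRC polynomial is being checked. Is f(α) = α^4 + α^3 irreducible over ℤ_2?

Check for roots in ℤ_2: f(0) = 0 → root; f(1) = 0 → root.
f(0) = 0, so (α) divides f(α); f is reducible.

No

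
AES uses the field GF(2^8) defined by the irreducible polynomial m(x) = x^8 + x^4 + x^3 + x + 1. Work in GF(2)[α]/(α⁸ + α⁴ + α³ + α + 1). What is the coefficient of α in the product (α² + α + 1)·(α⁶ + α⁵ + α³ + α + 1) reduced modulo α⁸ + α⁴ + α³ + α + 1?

Multiply in GF(2)[α]: (α² + α + 1)·(α⁶ + α⁵ + α³ + α + 1) = α⁸ + α⁴ + 1.
Reduce using α⁸ ≡ α⁴ + α³ + α + 1 (mod α⁸ + α⁴ + α³ + α + 1).
Reduced: α³ + α.

1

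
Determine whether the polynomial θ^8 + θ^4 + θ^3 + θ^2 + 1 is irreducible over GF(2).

Write h(θ) = θ^8 + θ^4 + θ^3 + θ^2 + 1.
Check for roots in GF(2): h(0) = 1; h(1) = 1.
No roots, so no linear factors.
Monic irreducibles of degree 2 over GF(2): θ^2 + θ + 1.
None of them divide h (all give nonzero remainder).
Monic irreducibles of degree 3 over GF(2): θ^3 + θ + 1, θ^3 + θ^2 + 1.
None of them divide h (all give nonzero remainder).
Monic irreducibles of degree 4 over GF(2): θ^4 + θ + 1, θ^4 + θ^3 + 1, θ^4 + θ^3 + θ^2 + θ + 1.
None of them divide h (all give nonzero remainder).
No irreducible factor of degree ≤ 4 exists, so h is irreducible over GF(2).

Yes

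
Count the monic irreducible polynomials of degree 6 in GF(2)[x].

9

Gauss's count: N_{2}(6) = (1/6) Σ_{d|6} μ(6/d)·2^d.
Divisors of 6: 1, 2, 3, 6; μ(6/d) for each: 1, -1, -1, 1.
Σ = 2^1 − 2^2 − 2^3 + 2^6 = 54.
N = 54/6 = 9.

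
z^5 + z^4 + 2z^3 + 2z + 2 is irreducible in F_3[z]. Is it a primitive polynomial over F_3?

Write f(z) = z^5 + z^4 + 2z^3 + 2z + 2.
|GF(3^5)^×| = 3^5 − 1 = 242. Prime factorization: 242 = 2·11^2.
f is primitive ⇔ z has order 242 in GF(3)[z]/(f), i.e. z^(242/q) ≠ 1 for each prime q | 242.
z^(121) mod f = 1
z^(22) mod f = z^4 + 2z.
Since z^(121) = 1, the order of z divides 121 < 242; not primitive.

No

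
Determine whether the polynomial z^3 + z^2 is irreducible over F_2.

No

Write P(z) = z^3 + z^2.
Check for roots in F_2: P(0) = 0 → root; P(1) = 0 → root.
P(0) = 0, so (z) divides P(z); P is reducible.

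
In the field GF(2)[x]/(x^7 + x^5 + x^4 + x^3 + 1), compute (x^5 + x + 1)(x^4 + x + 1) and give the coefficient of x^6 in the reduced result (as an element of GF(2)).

Multiply in GF(2)[x]: (x^5 + x + 1)·(x^4 + x + 1) = x^9 + x^6 + x^4 + x^2 + 1.
Reduce using x^7 ≡ x^5 + x^4 + x^3 + 1 (mod x^7 + x^5 + x^4 + x^3 + 1).
Reduced: x^3.

0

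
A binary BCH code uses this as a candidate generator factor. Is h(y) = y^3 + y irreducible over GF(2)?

Check for roots in GF(2): h(0) = 0 → root; h(1) = 0 → root.
h(0) = 0, so (y) divides h(y); h is reducible.

No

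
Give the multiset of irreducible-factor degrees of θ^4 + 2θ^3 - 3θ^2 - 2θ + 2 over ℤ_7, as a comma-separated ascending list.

Write f(θ) = θ^4 + 2θ^3 - 3θ^2 - 2θ + 2.
Linear factors from roots: (θ - 1), (θ + 1).
Complete factorization: f(θ) = (θ + 1)·(θ - 1)·(θ^2 + 2θ - 2).
Factor degrees with multiplicity: 1 + 1 + 2 = 4.

1, 1, 2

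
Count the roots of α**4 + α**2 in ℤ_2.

Write P(α) = α**4 + α**2.
Evaluate at each of the 2 elements of ℤ_2:
P(0) = 0 → root; P(1) = 0 → root.
Roots: {0, 1}.

2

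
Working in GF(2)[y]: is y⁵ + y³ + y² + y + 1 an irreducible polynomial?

Yes

Write f(y) = y⁵ + y³ + y² + y + 1.
Check for roots in GF(2): f(0) = 1; f(1) = 1.
No roots, so no linear factors.
Monic irreducibles of degree 2 over GF(2): y² + y + 1.
None of them divide f (all give nonzero remainder).
No irreducible factor of degree ≤ 2 exists, so f is irreducible over GF(2).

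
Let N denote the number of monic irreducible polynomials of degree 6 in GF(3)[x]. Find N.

116

Gauss's count: N_{3}(6) = (1/6) Σ_{d|6} μ(6/d)·3^d.
Divisors of 6: 1, 2, 3, 6; μ(6/d) for each: 1, -1, -1, 1.
Σ = 3^1 − 3^2 − 3^3 + 3^6 = 696.
N = 696/6 = 116.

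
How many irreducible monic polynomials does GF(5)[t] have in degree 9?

Gauss's count: N_{5}(9) = (1/9) Σ_{d|9} μ(9/d)·5^d.
Divisors of 9: 1, 3, 9; μ(9/d) for each: 0, -1, 1.
Σ = − 5^3 + 5^9 = 1953000.
N = 1953000/9 = 217000.

217000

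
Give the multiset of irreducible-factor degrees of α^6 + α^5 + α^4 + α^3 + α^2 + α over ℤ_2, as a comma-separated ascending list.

Write f(α) = α^6 + α^5 + α^4 + α^3 + α^2 + α.
Roots in ℤ_2: f(0) = 0 → root; f(1) = 0 → root.
Linear factors from roots: (α), (α + 1).
Complete factorization: f(α) = (α)·(α + 1)·(α^2 + α + 1)^2.
Factor degrees with multiplicity: 1 + 1 + 2 + 2 = 6.

1, 1, 2, 2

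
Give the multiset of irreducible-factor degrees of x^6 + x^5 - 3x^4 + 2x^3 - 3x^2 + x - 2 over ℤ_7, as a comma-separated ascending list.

6

Write g(x) = x^6 + x^5 - 3x^4 + 2x^3 - 3x^2 + x - 2.
Complete factorization: g(x) = (x^6 + x^5 - 3x^4 + 2x^3 - 3x^2 + x - 2).
Factor degrees with multiplicity: 6 = 6.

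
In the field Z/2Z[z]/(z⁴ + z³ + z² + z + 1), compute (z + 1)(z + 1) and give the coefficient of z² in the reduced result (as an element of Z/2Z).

Multiply in Z/2Z[z]: (z + 1)·(z + 1) = z² + 1.
Reduced: z² + 1.

1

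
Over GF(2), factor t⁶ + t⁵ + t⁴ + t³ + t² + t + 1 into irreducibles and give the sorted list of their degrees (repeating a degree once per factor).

3, 3

Write f(t) = t⁶ + t⁵ + t⁴ + t³ + t² + t + 1.
Roots in GF(2): f(0) = 1; f(1) = 1.
Complete factorization: f(t) = (t³ + t + 1)·(t³ + t² + 1).
Factor degrees with multiplicity: 3 + 3 = 6.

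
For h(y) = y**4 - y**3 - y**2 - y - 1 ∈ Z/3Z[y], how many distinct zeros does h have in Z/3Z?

1

Evaluate at each of the 3 elements of Z/3Z:
h(0) = 2; h(1) = 0 → root; h(2) = 1.
Roots: {1}.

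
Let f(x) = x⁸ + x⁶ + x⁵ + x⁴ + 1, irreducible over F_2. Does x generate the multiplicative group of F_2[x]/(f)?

Yes

|GF(2^8)^×| = 2^8 − 1 = 255. Prime factorization: 255 = 3·5·17.
f is primitive ⇔ x has order 255 in GF(2)[x]/(f), i.e. x^(255/q) ≠ 1 for each prime q | 255.
x^(85) mod f = x⁷ + x⁶ + x⁴ + x³ + x + 1.
x^(51) mod f = x⁶ + x³ + x² + 1.
x^(15) mod f = x⁷ + x⁶ + 1.
None equal 1, so x has full order 255; f is primitive.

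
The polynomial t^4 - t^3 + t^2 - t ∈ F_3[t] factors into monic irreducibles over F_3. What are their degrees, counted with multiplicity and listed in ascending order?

Write f(t) = t^4 - t^3 + t^2 - t.
Roots in F_3: f(0) = 0 → root; f(1) = 0 → root; f(2) = 1.
Linear factors from roots: (t), (t - 1).
Complete factorization: f(t) = (t)·(t - 1)·(t^2 + 1).
Factor degrees with multiplicity: 1 + 1 + 2 = 4.

1, 1, 2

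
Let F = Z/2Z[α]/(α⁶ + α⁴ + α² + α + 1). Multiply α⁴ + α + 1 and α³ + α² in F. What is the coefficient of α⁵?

Multiply in Z/2Z[α]: (α⁴ + α + 1)·(α³ + α²) = α⁷ + α⁶ + α⁴ + α².
Reduce using α⁶ ≡ α⁴ + α² + α + 1 (mod α⁶ + α⁴ + α² + α + 1).
Reduced: α⁵ + α³ + α² + 1.

1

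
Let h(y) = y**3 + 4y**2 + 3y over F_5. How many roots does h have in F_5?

3

Evaluate at each of the 5 elements of F_5:
h(0) = 0 → root; h(1) = 3; h(2) = 0 → root; h(3) = 2; h(4) = 0 → root.
Roots: {0, 2, 4}.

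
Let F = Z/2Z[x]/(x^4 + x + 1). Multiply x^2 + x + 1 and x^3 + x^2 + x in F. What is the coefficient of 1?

Multiply in Z/2Z[x]: (x^2 + x + 1)·(x^3 + x^2 + x) = x^5 + x^3 + x.
Reduce using x^4 ≡ x + 1 (mod x^4 + x + 1).
Reduced: x^3 + x^2.

0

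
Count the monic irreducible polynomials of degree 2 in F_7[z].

21

The number of monic irreducibles of degree 2 over GF(7) is (1/2)·Σ_{d∣2} μ(2/d) 7^d.
Divisors of 2: 1, 2; μ(2/d) for each: -1, 1.
Σ = − 7^1 + 7^2 = 42.
N = 42/2 = 21.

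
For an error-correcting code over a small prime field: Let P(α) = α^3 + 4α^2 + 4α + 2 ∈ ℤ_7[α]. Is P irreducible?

No

Check for roots in ℤ_7: P(0) = 2; P(1) = 4; P(2) = 6; P(3) = 0 → root; P(4) = 6; P(5) = 2; P(6) = 1.
P(3) = 0, so (α − 3) divides P(α); P is reducible.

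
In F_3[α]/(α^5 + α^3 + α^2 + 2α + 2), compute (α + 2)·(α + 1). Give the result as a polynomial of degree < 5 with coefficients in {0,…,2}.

Multiply in F_3[α]: (α + 2)·(α + 1) = α^2 + 2.
Reduced: α^2 + 2.

α^2 + 2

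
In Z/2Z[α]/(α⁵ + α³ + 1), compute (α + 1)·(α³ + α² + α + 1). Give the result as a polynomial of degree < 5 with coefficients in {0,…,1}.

α^4 + 1

Multiply in Z/2Z[α]: (α + 1)·(α³ + α² + α + 1) = α⁴ + 1.
Reduced: α⁴ + 1.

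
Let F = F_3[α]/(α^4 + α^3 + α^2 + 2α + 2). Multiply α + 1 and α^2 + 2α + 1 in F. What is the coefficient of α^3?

Multiply in F_3[α]: (α + 1)·(α^2 + 2α + 1) = α^3 + 1.
Reduced: α^3 + 1.

1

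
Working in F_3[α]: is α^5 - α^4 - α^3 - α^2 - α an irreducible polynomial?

Write f(α) = α^5 - α^4 - α^3 - α^2 - α.
Check for roots in F_3: f(0) = 0 → root; f(1) = 0 → root; f(2) = 2.
f(0) = 0, so (α) divides f(α); f is reducible.

No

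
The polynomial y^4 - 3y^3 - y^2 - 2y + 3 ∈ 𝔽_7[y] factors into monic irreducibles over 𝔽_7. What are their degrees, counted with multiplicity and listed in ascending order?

4

Write f(y) = y^4 - 3y^3 - y^2 - 2y + 3.
Complete factorization: f(y) = (y^4 - 3y^3 - y^2 - 2y + 3).
Factor degrees with multiplicity: 4 = 4.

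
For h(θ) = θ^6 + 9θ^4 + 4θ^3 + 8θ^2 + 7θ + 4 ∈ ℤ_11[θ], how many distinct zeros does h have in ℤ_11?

5

Evaluate at each of the 11 elements of ℤ_11:
h(0) = 4; h(1) = 0 → root; h(2) = 4; h(3) = 2; h(4) = 7; h(5) = 0 → root; h(6) = 8; h(7) = 0 → root; h(8) = 8; h(9) = 0 → root; h(10) = 0 → root.
Roots: {1, 5, 7, 9, 10}.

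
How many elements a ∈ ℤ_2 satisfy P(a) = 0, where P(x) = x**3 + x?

2

Evaluate at each of the 2 elements of ℤ_2:
P(0) = 0 → root; P(1) = 0 → root.
Roots: {0, 1}.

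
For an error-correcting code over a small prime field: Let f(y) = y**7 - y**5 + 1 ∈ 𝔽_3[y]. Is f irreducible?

Check for roots in 𝔽_3: f(0) = 1; f(1) = 1; f(2) = 1.
No roots, so no linear factors.
Monic irreducibles of degree 2 over GF(3): y**2 + 1, y**2 + y - 1, y**2 - y - 1.
None of them divide f (all give nonzero remainder).
Degree-3 irreducible divisors: test the 8 monic irreducibles of degree 3 over GF(3).
None of them divide f (all give nonzero remainder).
No irreducible factor of degree ≤ 3 exists, so f is irreducible over GF(3).

Yes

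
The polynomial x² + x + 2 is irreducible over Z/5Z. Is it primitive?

Yes

Write f(x) = x² + x + 2.
|GF(5^2)^×| = 5^2 − 1 = 24. Prime factorization: 24 = 2^3·3.
f is primitive ⇔ x has order 24 in GF(5)[x]/(f), i.e. x^(24/q) ≠ 1 for each prime q | 24.
x^(12) mod f = 4.
x^(8) mod f = 3x + 1.
None equal 1, so x has full order 24; f is primitive.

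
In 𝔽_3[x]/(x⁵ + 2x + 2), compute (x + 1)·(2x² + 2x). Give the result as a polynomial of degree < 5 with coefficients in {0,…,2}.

2x^3 + x^2 + 2x

Multiply in 𝔽_3[x]: (x + 1)·(2x² + 2x) = 2x³ + x² + 2x.
Reduced: 2x³ + x² + 2x.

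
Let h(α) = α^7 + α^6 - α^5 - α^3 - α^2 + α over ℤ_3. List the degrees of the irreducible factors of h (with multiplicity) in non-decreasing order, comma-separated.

1, 1, 1, 2, 2

Roots in ℤ_3: h(0) = 0 → root; h(1) = 0 → root; h(2) = 0 → root.
Linear factors from roots: (α), (α - 1), (α + 1).
Complete factorization: h(α) = (α)·(α + 1)·(α - 1)·(α^2 + 1)·(α^2 + α - 1).
Factor degrees with multiplicity: 1 + 1 + 1 + 2 + 2 = 7.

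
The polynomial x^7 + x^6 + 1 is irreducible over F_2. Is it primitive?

Yes

Write f(x) = x^7 + x^6 + 1.
|GF(2^7)^×| = 2^7 − 1 = 127. Prime factorization: 127 = 127.
f is primitive ⇔ x has order 127 in GF(2)[x]/(f), i.e. x^(127/q) ≠ 1 for each prime q | 127.
x^(1) mod f = x.
None equal 1, so x has full order 127; f is primitive.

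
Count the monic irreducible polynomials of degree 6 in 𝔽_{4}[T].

Gauss's count: N_{4}(6) = (1/6) Σ_{d|6} μ(6/d)·4^d.
Divisors of 6: 1, 2, 3, 6; μ(6/d) for each: 1, -1, -1, 1.
Σ = 4^1 − 4^2 − 4^3 + 4^6 = 4020.
N = 4020/6 = 670.

670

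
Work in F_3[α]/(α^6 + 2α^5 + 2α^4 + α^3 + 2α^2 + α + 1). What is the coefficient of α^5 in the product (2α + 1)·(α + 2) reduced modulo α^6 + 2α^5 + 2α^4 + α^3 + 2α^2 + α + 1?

0

Multiply in F_3[α]: (2α + 1)·(α + 2) = 2α^2 + 2α + 2.
Reduced: 2α^2 + 2α + 2.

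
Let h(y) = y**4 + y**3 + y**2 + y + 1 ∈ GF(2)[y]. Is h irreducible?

Check for roots in GF(2): h(0) = 1; h(1) = 1.
No roots, so no linear factors.
Monic irreducibles of degree 2 over GF(2): y**2 + y + 1.
None of them divide h (all give nonzero remainder).
No irreducible factor of degree ≤ 2 exists, so h is irreducible over GF(2).

Yes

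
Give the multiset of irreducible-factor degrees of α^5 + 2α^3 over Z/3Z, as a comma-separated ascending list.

1, 1, 1, 1, 1

Write h(α) = α^5 + 2α^3.
Roots in Z/3Z: h(0) = 0 → root; h(1) = 0 → root; h(2) = 0 → root.
Linear factors from roots: (α), (α + 2), (α + 1).
Complete factorization: h(α) = (α + 1)·(α + 2)·(α)^3.
Factor degrees with multiplicity: 1 + 1 + 1 + 1 + 1 = 5.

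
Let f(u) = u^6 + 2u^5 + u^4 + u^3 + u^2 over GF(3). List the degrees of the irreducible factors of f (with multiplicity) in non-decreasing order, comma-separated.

Roots in GF(3): f(0) = 0 → root; f(1) = 0 → root; f(2) = 0 → root.
Linear factors from roots: (u), (u + 2), (u + 1).
Complete factorization: f(u) = (u + 1)·(u + 2)·(u)^2·(u^2 + 2u + 2).
Factor degrees with multiplicity: 1 + 1 + 1 + 1 + 2 = 6.

1, 1, 1, 1, 2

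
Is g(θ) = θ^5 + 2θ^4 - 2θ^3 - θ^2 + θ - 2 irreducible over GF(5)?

Check for roots in GF(5): g(0) = 3; g(1) = 4; g(2) = 4; g(3) = 3; g(4) = 4.
No roots, so no linear factors.
Degree-2 irreducible divisors: test the 10 monic irreducibles of degree 2 over GF(5).
None of them divide g (all give nonzero remainder).
No irreducible factor of degree ≤ 2 exists, so g is irreducible over GF(5).

Yes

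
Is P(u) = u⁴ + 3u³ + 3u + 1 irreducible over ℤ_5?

Check for roots in ℤ_5: P(0) = 1; P(1) = 3; P(2) = 2; P(3) = 2; P(4) = 1.
No roots, so no linear factors.
Degree-2 irreducible divisors: test the 10 monic irreducibles of degree 2 over GF(5).
None of them divide P (all give nonzero remainder).
No irreducible factor of degree ≤ 2 exists, so P is irreducible over GF(5).

Yes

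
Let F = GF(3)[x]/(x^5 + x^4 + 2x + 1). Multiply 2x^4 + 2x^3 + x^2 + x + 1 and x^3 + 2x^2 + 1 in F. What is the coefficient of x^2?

Multiply in GF(3)[x]: (2x^4 + 2x^3 + x^2 + x + 1)·(x^3 + 2x^2 + 1) = 2x^7 + 2x^5 + 2x^4 + 2x^3 + x + 1.
Reduce using x^5 ≡ 2x^4 + x + 2 (mod x^5 + x^4 + 2x + 1).
Reduced: x^4 + x^3 + 2x^2 + x.

2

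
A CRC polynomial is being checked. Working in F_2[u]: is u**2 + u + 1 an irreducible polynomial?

Write P(u) = u**2 + u + 1.
Check for roots in F_2: P(0) = 1; P(1) = 1.
No roots. A degree-2 polynomial over a field with no linear factor is irreducible.

Yes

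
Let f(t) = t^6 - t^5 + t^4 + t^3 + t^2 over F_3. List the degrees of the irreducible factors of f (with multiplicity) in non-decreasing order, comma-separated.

Roots in F_3: f(0) = 0 → root; f(1) = 0 → root; f(2) = 0 → root.
Linear factors from roots: (t), (t - 1), (t + 1).
Complete factorization: f(t) = (t + 1)·(t - 1)·(t)^2·(t^2 - t - 1).
Factor degrees with multiplicity: 1 + 1 + 1 + 1 + 2 = 6.

1, 1, 1, 1, 2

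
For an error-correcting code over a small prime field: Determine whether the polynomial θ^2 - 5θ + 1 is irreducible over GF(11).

Yes

Write h(θ) = θ^2 - 5θ + 1.
Check each element of GF(11) for a root: h(0)=1, h(1)=8, h(2)=6, h(3)=6, h(4)=8, h(5)=1, h(6)=7, h(7)=4, h(8)=3, h(9)=4, h(10)=7.
No roots. A degree-2 polynomial over a field with no linear factor is irreducible.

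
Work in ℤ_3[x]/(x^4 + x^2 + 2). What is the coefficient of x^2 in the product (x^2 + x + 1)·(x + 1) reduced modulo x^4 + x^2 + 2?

Multiply in ℤ_3[x]: (x^2 + x + 1)·(x + 1) = x^3 + 2x^2 + 2x + 1.
Reduced: x^3 + 2x^2 + 2x + 1.

2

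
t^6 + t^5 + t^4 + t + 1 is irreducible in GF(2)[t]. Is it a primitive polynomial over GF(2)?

Yes

Write f(t) = t^6 + t^5 + t^4 + t + 1.
|GF(2^6)^×| = 2^6 − 1 = 63. Prime factorization: 63 = 3^2·7.
f is primitive ⇔ t has order 63 in GF(2)[t]/(f), i.e. t^(63/q) ≠ 1 for each prime q | 63.
t^(21) mod f = t^4 + t^3 + 1.
t^(9) mod f = t^5 + t^2 + t + 1.
None equal 1, so t has full order 63; f is primitive.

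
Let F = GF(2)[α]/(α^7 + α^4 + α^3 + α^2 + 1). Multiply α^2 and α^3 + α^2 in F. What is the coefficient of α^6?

Multiply in GF(2)[α]: (α^2)·(α^3 + α^2) = α^5 + α^4.
Reduced: α^5 + α^4.

0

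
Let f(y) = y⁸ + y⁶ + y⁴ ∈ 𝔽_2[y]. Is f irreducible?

Check for roots in 𝔽_2: f(0) = 0 → root; f(1) = 1.
f(0) = 0, so (y) divides f(y); f is reducible.

No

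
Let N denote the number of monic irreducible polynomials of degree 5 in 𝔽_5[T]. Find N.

624

The number of monic irreducibles of degree 5 over GF(5) is (1/5)·Σ_{d∣5} μ(5/d) 5^d.
Divisors of 5: 1, 5; μ(5/d) for each: -1, 1.
Σ = − 5^1 + 5^5 = 3120.
N = 3120/5 = 624.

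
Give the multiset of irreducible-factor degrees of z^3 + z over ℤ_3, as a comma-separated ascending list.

Write f(z) = z^3 + z.
Roots in ℤ_3: f(0) = 0 → root; f(1) = 2; f(2) = 1.
Linear factors from roots: (z).
Complete factorization: f(z) = (z)·(z^2 + 1).
Factor degrees with multiplicity: 1 + 2 = 3.

1, 2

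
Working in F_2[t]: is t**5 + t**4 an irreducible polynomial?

Write m(t) = t**5 + t**4.
Check for roots in F_2: m(0) = 0 → root; m(1) = 0 → root.
m(0) = 0, so (t) divides m(t); m is reducible.

No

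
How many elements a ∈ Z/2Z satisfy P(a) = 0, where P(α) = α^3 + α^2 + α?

1

Evaluate at each of the 2 elements of Z/2Z:
P(0) = 0 → root; P(1) = 1.
Roots: {0}.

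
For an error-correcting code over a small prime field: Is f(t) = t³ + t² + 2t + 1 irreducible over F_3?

Yes

Check for roots in F_3: f(0) = 1; f(1) = 2; f(2) = 2.
No roots. A degree-3 polynomial over a field with no linear factor is irreducible.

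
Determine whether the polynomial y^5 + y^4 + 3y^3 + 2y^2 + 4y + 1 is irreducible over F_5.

Yes

Write f(y) = y^5 + y^4 + 3y^3 + 2y^2 + 4y + 1.
Check for roots in F_5: f(0) = 1; f(1) = 2; f(2) = 4; f(3) = 1; f(4) = 1.
No roots, so no linear factors.
Degree-2 irreducible divisors: test the 10 monic irreducibles of degree 2 over GF(5).
None of them divide f (all give nonzero remainder).
No irreducible factor of degree ≤ 2 exists, so f is irreducible over GF(5).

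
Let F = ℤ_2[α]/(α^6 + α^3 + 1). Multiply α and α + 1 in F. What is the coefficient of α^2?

Multiply in ℤ_2[α]: (α)·(α + 1) = α^2 + α.
Reduced: α^2 + α.

1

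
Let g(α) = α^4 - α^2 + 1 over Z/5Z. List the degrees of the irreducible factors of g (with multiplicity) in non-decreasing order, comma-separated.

Roots in Z/5Z: g(0) = 1; g(1) = 1; g(2) = 3; g(3) = 3; g(4) = 1.
Complete factorization: g(α) = (α^2 + 2α - 1)·(α^2 - 2α - 1).
Factor degrees with multiplicity: 2 + 2 = 4.

2, 2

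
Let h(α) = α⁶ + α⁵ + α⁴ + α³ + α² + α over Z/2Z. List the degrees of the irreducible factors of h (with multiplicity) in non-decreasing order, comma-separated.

Roots in Z/2Z: h(0) = 0 → root; h(1) = 0 → root.
Linear factors from roots: (α), (α + 1).
Complete factorization: h(α) = (α)·(α + 1)·(α² + α + 1)^2.
Factor degrees with multiplicity: 1 + 1 + 2 + 2 = 6.

1, 1, 2, 2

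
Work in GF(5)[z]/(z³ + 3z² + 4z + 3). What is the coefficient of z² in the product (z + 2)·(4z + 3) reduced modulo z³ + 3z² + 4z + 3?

4

Multiply in GF(5)[z]: (z + 2)·(4z + 3) = 4z² + z + 1.
Reduced: 4z² + z + 1.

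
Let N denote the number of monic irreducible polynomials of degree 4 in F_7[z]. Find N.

588

By the necklace-counting formula, N_7(4) = (1/4) Σ_{d|4} μ(4/d)·7^d.
Divisors of 4: 1, 2, 4; μ(4/d) for each: 0, -1, 1.
Σ = − 7^2 + 7^4 = 2352.
N = 2352/4 = 588.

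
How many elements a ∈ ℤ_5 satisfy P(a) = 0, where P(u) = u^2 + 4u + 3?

2

Evaluate at each of the 5 elements of ℤ_5:
P(0) = 3; P(1) = 3; P(2) = 0 → root; P(3) = 4; P(4) = 0 → root.
Roots: {2, 4}.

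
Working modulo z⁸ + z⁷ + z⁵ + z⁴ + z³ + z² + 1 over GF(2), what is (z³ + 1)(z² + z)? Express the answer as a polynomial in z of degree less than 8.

z^5 + z^4 + z^2 + z

Multiply in GF(2)[z]: (z³ + 1)·(z² + z) = z⁵ + z⁴ + z² + z.
Reduced: z⁵ + z⁴ + z² + z.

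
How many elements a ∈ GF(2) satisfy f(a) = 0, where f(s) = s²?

1

Evaluate at each of the 2 elements of GF(2):
f(0) = 0 → root; f(1) = 1.
Roots: {0}.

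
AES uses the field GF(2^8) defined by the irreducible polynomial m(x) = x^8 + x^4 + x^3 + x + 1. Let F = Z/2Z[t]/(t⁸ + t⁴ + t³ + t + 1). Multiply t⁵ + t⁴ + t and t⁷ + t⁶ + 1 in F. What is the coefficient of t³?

Multiply in Z/2Z[t]: (t⁵ + t⁴ + t)·(t⁷ + t⁶ + 1) = t¹² + t¹⁰ + t⁸ + t⁷ + t⁵ + t⁴ + t.
Reduce using t⁸ ≡ t⁴ + t³ + t + 1 (mod t⁸ + t⁴ + t³ + t + 1).
Reduced: t⁶ + t⁵ + t³ + t² + t.

1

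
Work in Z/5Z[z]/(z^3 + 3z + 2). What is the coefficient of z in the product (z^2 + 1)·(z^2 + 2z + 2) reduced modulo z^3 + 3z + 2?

Multiply in Z/5Z[z]: (z^2 + 1)·(z^2 + 2z + 2) = z^4 + 2z^3 + 3z^2 + 2z + 2.
Reduce using z^3 ≡ 2z + 3 (mod z^3 + 3z + 2).
Reduced: 4z + 3.

4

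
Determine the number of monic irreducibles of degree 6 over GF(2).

The number of monic irreducibles of degree 6 over GF(2) is (1/6)·Σ_{d∣6} μ(6/d) 2^d.
Divisors of 6: 1, 2, 3, 6; μ(6/d) for each: 1, -1, -1, 1.
Σ = 2^1 − 2^2 − 2^3 + 2^6 = 54.
N = 54/6 = 9.

9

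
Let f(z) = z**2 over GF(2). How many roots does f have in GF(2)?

Evaluate at each of the 2 elements of GF(2):
f(0) = 0 → root; f(1) = 1.
Roots: {0}.

1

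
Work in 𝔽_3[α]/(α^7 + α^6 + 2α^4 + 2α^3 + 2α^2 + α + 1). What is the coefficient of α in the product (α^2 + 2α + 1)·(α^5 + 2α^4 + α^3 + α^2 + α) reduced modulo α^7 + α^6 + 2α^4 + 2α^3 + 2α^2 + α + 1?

0

Multiply in 𝔽_3[α]: (α^2 + 2α + 1)·(α^5 + 2α^4 + α^3 + α^2 + α) = α^7 + α^6 + 2α^4 + α^3 + α.
Reduce using α^7 ≡ 2α^6 + α^4 + α^3 + α^2 + 2α + 2 (mod α^7 + α^6 + 2α^4 + 2α^3 + 2α^2 + α + 1).
Reduced: 2α^3 + α^2 + 2.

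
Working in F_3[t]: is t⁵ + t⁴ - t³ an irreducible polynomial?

Write f(t) = t⁵ + t⁴ - t³.
Check for roots in F_3: f(0) = 0 → root; f(1) = 1; f(2) = 1.
f(0) = 0, so (t) divides f(t); f is reducible.

No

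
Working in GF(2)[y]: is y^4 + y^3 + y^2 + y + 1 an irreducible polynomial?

Write h(y) = y^4 + y^3 + y^2 + y + 1.
Check for roots in GF(2): h(0) = 1; h(1) = 1.
No roots, so no linear factors.
Monic irreducibles of degree 2 over GF(2): y^2 + y + 1.
None of them divide h (all give nonzero remainder).
No irreducible factor of degree ≤ 2 exists, so h is irreducible over GF(2).

Yes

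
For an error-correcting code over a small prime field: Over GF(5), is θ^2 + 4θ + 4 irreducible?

No

Write m(θ) = θ^2 + 4θ + 4.
Check for roots in GF(5): m(0) = 4; m(1) = 4; m(2) = 1; m(3) = 0 → root; m(4) = 1.
m(3) = 0, so (θ − 3) divides m(θ); m is reducible.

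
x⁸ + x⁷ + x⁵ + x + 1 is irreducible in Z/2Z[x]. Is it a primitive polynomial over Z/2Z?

No

Write f(x) = x⁸ + x⁷ + x⁵ + x + 1.
|GF(2^8)^×| = 2^8 − 1 = 255. Prime factorization: 255 = 3·5·17.
f is primitive ⇔ x has order 255 in GF(2)[x]/(f), i.e. x^(255/q) ≠ 1 for each prime q | 255.
x^(85) mod f = 1
x^(51) mod f = x⁶ + x⁴ + x³ + x.
x^(15) mod f = x⁵ + x⁴ + x³.
Since x^(85) = 1, the order of x divides 85 < 255; not primitive.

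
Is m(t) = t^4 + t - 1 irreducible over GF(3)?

Yes

Check for roots in GF(3): m(0) = 2; m(1) = 1; m(2) = 2.
No roots, so no linear factors.
Monic irreducibles of degree 2 over GF(3): t^2 + 1, t^2 + t - 1, t^2 - t - 1.
None of them divide m (all give nonzero remainder).
No irreducible factor of degree ≤ 2 exists, so m is irreducible over GF(3).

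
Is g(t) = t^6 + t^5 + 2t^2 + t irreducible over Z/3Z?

No

Check for roots in Z/3Z: g(0) = 0 → root; g(1) = 2; g(2) = 1.
g(0) = 0, so (t) divides g(t); g is reducible.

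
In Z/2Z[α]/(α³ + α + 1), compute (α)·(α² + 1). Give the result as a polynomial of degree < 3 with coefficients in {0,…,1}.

1

Multiply in Z/2Z[α]: (α)·(α² + 1) = α³ + α.
Reduce using α³ ≡ α + 1 (mod α³ + α + 1).
Reduced: 1.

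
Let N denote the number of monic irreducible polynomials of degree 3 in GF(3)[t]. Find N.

The number of monic irreducibles of degree 3 over GF(3) is (1/3)·Σ_{d∣3} μ(3/d) 3^d.
Divisors of 3: 1, 3; μ(3/d) for each: -1, 1.
Σ = − 3^1 + 3^3 = 24.
N = 24/3 = 8.

8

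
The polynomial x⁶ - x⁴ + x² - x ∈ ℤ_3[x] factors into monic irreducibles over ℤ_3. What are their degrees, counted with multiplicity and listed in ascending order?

Write h(x) = x⁶ - x⁴ + x² - x.
Roots in ℤ_3: h(0) = 0 → root; h(1) = 0 → root; h(2) = 2.
Linear factors from roots: (x), (x - 1).
Complete factorization: h(x) = (x)·(x - 1)^2·(x³ - x² - x - 1).
Factor degrees with multiplicity: 1 + 1 + 1 + 3 = 6.

1, 1, 1, 3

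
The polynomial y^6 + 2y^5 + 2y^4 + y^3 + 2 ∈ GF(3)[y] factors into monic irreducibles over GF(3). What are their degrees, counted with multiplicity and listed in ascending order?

Write h(y) = y^6 + 2y^5 + 2y^4 + y^3 + 2.
Roots in GF(3): h(0) = 2; h(1) = 2; h(2) = 2.
Complete factorization: h(y) = (y^6 + 2y^5 + 2y^4 + y^3 + 2).
Factor degrees with multiplicity: 6 = 6.

6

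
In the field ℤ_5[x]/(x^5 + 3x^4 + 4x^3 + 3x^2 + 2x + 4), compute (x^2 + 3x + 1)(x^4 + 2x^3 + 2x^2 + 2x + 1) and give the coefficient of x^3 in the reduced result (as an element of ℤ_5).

4

Multiply in ℤ_5[x]: (x^2 + 3x + 1)·(x^4 + 2x^3 + 2x^2 + 2x + 1) = x^6 + 4x^4 + 4x^2 + 1.
Reduce using x^5 ≡ 2x^4 + x^3 + 2x^2 + 3x + 1 (mod x^5 + 3x^4 + 4x^3 + 3x^2 + 2x + 4).
Reduced: 4x^4 + 4x^3 + x^2 + 2x + 3.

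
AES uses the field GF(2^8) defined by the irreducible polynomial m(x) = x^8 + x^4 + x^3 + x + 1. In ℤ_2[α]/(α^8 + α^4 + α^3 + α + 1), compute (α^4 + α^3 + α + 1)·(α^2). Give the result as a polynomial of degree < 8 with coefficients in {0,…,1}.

Multiply in ℤ_2[α]: (α^4 + α^3 + α + 1)·(α^2) = α^6 + α^5 + α^3 + α^2.
Reduced: α^6 + α^5 + α^3 + α^2.

α^6 + α^5 + α^3 + α^2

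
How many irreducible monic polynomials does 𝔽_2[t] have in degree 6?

9

The number of monic irreducibles of degree 6 over GF(2) is (1/6)·Σ_{d∣6} μ(6/d) 2^d.
Divisors of 6: 1, 2, 3, 6; μ(6/d) for each: 1, -1, -1, 1.
Σ = 2^1 − 2^2 − 2^3 + 2^6 = 54.
N = 54/6 = 9.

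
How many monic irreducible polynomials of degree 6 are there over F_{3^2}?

88440

x^(9^6) − x is the product of all monic irreducibles of degree dividing 6; Möbius inversion gives N = (1/6) Σ μ(6/d)·9^d.
Divisors of 6: 1, 2, 3, 6; μ(6/d) for each: 1, -1, -1, 1.
Σ = 9^1 − 9^2 − 9^3 + 9^6 = 530640.
N = 530640/6 = 88440.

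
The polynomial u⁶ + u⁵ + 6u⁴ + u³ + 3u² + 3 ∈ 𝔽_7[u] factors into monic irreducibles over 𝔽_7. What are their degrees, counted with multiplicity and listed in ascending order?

6

Write h(u) = u⁶ + u⁵ + 6u⁴ + u³ + 3u² + 3.
Complete factorization: h(u) = (u⁶ + u⁵ + 6u⁴ + u³ + 3u² + 3).
Factor degrees with multiplicity: 6 = 6.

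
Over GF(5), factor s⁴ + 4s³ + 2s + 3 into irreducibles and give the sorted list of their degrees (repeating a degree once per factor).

Write h(s) = s⁴ + 4s³ + 2s + 3.
Roots in GF(5): h(0) = 3; h(1) = 0 → root; h(2) = 0 → root; h(3) = 3; h(4) = 3.
Linear factors from roots: (s + 4), (s + 3).
Complete factorization: h(s) = (s + 3)·(s + 4)·(s² + 2s + 4).
Factor degrees with multiplicity: 1 + 1 + 2 = 4.

1, 1, 2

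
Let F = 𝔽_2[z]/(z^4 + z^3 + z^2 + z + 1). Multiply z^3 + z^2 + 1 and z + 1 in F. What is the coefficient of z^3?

Multiply in 𝔽_2[z]: (z^3 + z^2 + 1)·(z + 1) = z^4 + z^2 + z + 1.
Reduce using z^4 ≡ z^3 + z^2 + z + 1 (mod z^4 + z^3 + z^2 + z + 1).
Reduced: z^3.

1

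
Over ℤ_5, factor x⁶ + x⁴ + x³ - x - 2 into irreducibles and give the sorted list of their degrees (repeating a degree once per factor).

Write g(x) = x⁶ + x⁴ + x³ - x - 2.
Roots in ℤ_5: g(0) = 3; g(1) = 0 → root; g(2) = 4; g(3) = 2; g(4) = 0 → root.
Linear factors from roots: (x - 1), (x + 1).
Complete factorization: g(x) = (x + 1)·(x - 1)·(x² + x + 1)·(x² - x + 2).
Factor degrees with multiplicity: 1 + 1 + 2 + 2 = 6.

1, 1, 2, 2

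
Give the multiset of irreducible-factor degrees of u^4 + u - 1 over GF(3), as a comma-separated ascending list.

4

Write f(u) = u^4 + u - 1.
Roots in GF(3): f(0) = 2; f(1) = 1; f(2) = 2.
Complete factorization: f(u) = (u^4 + u - 1).
Factor degrees with multiplicity: 4 = 4.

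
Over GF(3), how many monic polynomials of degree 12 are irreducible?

44220

By the necklace-counting formula, N_3(12) = (1/12) Σ_{d|12} μ(12/d)·3^d.
Divisors of 12: 1, 2, 3, 4, 6, 12; μ(12/d) for each: 0, 1, 0, -1, -1, 1.
Σ = 3^2 − 3^4 − 3^6 + 3^12 = 530640.
N = 530640/12 = 44220.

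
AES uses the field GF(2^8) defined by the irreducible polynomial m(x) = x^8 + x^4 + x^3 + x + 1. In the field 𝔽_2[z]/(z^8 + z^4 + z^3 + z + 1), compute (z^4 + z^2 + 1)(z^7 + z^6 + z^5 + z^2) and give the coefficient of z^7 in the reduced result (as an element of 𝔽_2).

Multiply in 𝔽_2[z]: (z^4 + z^2 + 1)·(z^7 + z^6 + z^5 + z^2) = z^11 + z^10 + z^8 + z^5 + z^4 + z^2.
Reduce using z^8 ≡ z^4 + z^3 + z + 1 (mod z^8 + z^4 + z^3 + z + 1).
Reduced: z^7 + z^4 + z^3 + z + 1.

1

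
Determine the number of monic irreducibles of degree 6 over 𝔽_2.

The number of monic irreducibles of degree 6 over GF(2) is (1/6)·Σ_{d∣6} μ(6/d) 2^d.
Divisors of 6: 1, 2, 3, 6; μ(6/d) for each: 1, -1, -1, 1.
Σ = 2^1 − 2^2 − 2^3 + 2^6 = 54.
N = 54/6 = 9.

9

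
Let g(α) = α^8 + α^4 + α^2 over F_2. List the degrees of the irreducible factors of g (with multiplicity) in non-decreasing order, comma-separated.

1, 1, 3, 3

Roots in F_2: g(0) = 0 → root; g(1) = 1.
Linear factors from roots: (α).
Complete factorization: g(α) = (α)^2·(α^3 + α + 1)^2.
Factor degrees with multiplicity: 1 + 1 + 3 + 3 = 8.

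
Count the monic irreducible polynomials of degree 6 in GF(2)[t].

9

The number of monic irreducibles of degree 6 over GF(2) is (1/6)·Σ_{d∣6} μ(6/d) 2^d.
Divisors of 6: 1, 2, 3, 6; μ(6/d) for each: 1, -1, -1, 1.
Σ = 2^1 − 2^2 − 2^3 + 2^6 = 54.
N = 54/6 = 9.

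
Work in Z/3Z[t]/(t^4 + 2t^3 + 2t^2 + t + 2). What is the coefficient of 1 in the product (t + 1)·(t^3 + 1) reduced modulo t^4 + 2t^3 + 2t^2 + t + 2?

Multiply in Z/3Z[t]: (t + 1)·(t^3 + 1) = t^4 + t^3 + t + 1.
Reduce using t^4 ≡ t^3 + t^2 + 2t + 1 (mod t^4 + 2t^3 + 2t^2 + t + 2).
Reduced: 2t^3 + t^2 + 2.

2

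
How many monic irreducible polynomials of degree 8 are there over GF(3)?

By the necklace-counting formula, N_3(8) = (1/8) Σ_{d|8} μ(8/d)·3^d.
Divisors of 8: 1, 2, 4, 8; μ(8/d) for each: 0, 0, -1, 1.
Σ = − 3^4 + 3^8 = 6480.
N = 6480/8 = 810.

810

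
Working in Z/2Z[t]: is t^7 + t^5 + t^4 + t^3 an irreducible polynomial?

Write h(t) = t^7 + t^5 + t^4 + t^3.
Check for roots in Z/2Z: h(0) = 0 → root; h(1) = 0 → root.
h(0) = 0, so (t) divides h(t); h is reducible.

No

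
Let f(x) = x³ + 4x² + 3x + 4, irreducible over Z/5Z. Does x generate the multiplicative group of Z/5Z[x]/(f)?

No

|GF(5^3)^×| = 5^3 − 1 = 124. Prime factorization: 124 = 2^2·31.
f is primitive ⇔ x has order 124 in GF(5)[x]/(f), i.e. x^(124/q) ≠ 1 for each prime q | 124.
x^(62) mod f = 1
x^(4) mod f = 3x² + 3x + 1.
Since x^(62) = 1, the order of x divides 62 < 124; not primitive.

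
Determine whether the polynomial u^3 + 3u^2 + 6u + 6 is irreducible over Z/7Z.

Yes

Write g(u) = u^3 + 3u^2 + 6u + 6.
Check for roots in Z/7Z: g(0) = 6; g(1) = 2; g(2) = 3; g(3) = 1; g(4) = 2; g(5) = 5; g(6) = 2.
No roots. A degree-3 polynomial over a field with no linear factor is irreducible.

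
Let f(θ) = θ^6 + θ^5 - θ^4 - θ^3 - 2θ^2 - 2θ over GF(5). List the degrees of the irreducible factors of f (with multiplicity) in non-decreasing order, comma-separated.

Roots in GF(5): f(0) = 0 → root; f(1) = 1; f(2) = 0 → root; f(3) = 0 → root; f(4) = 0 → root.
Linear factors from roots: (θ), (θ - 2), (θ + 2), (θ + 1).
Complete factorization: f(θ) = (θ)·(θ + 1)·(θ + 2)·(θ - 2)·(θ^2 - 2).
Factor degrees with multiplicity: 1 + 1 + 1 + 1 + 2 = 6.

1, 1, 1, 1, 2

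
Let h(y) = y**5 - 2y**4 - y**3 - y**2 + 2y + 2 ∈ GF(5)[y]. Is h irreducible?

Yes

Check for roots in GF(5): h(0) = 2; h(1) = 1; h(2) = 4; h(3) = 3; h(4) = 2.
No roots, so no linear factors.
Degree-2 irreducible divisors: test the 10 monic irreducibles of degree 2 over GF(5).
None of them divide h (all give nonzero remainder).
No irreducible factor of degree ≤ 2 exists, so h is irreducible over GF(5).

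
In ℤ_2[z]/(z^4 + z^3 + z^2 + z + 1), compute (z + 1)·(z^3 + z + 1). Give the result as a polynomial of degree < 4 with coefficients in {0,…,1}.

z

Multiply in ℤ_2[z]: (z + 1)·(z^3 + z + 1) = z^4 + z^3 + z^2 + 1.
Reduce using z^4 ≡ z^3 + z^2 + z + 1 (mod z^4 + z^3 + z^2 + z + 1).
Reduced: z.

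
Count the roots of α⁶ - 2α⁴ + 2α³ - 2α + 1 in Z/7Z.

4

Write f(α) = α⁶ - 2α⁴ + 2α³ - 2α + 1.
Evaluate at each of the 7 elements of Z/7Z:
f(0) = 1; f(1) = 0 → root; f(2) = 3; f(3) = 0 → root; f(4) = 2; f(5) = 0 → root; f(6) = 0 → root.
Roots: {1, 3, 5, 6}.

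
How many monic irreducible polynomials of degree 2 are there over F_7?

21

The number of monic irreducibles of degree 2 over GF(7) is (1/2)·Σ_{d∣2} μ(2/d) 7^d.
Divisors of 2: 1, 2; μ(2/d) for each: -1, 1.
Σ = − 7^1 + 7^2 = 42.
N = 42/2 = 21.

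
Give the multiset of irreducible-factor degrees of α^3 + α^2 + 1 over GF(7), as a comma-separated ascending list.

3

Write g(α) = α^3 + α^2 + 1.
Complete factorization: g(α) = (α^3 + α^2 + 1).
Factor degrees with multiplicity: 3 = 3.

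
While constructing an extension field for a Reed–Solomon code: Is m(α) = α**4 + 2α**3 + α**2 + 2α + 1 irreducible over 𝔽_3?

Check for roots in 𝔽_3: m(0) = 1; m(1) = 1; m(2) = 2.
No roots, so no linear factors.
Monic irreducibles of degree 2 over GF(3): α**2 + 1, α**2 + α + 2, α**2 + 2α + 2.
None of them divide m (all give nonzero remainder).
No irreducible factor of degree ≤ 2 exists, so m is irreducible over GF(3).

Yes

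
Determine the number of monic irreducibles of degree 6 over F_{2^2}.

By the necklace-counting formula, N_4(6) = (1/6) Σ_{d|6} μ(6/d)·4^d.
Divisors of 6: 1, 2, 3, 6; μ(6/d) for each: 1, -1, -1, 1.
Σ = 4^1 − 4^2 − 4^3 + 4^6 = 4020.
N = 4020/6 = 670.

670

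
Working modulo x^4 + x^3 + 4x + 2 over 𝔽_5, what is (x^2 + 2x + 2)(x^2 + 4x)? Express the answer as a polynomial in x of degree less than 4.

Multiply in 𝔽_5[x]: (x^2 + 2x + 2)·(x^2 + 4x) = x^4 + x^3 + 3x.
Reduce using x^4 ≡ 4x^3 + x + 3 (mod x^4 + x^3 + 4x + 2).
Reduced: 4x + 3.

4x + 3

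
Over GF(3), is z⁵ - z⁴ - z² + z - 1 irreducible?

Yes

Write g(z) = z⁵ - z⁴ - z² + z - 1.
Check for roots in GF(3): g(0) = 2; g(1) = 2; g(2) = 1.
No roots, so no linear factors.
Monic irreducibles of degree 2 over GF(3): z² + 1, z² + z - 1, z² - z - 1.
None of them divide g (all give nonzero remainder).
No irreducible factor of degree ≤ 2 exists, so g is irreducible over GF(3).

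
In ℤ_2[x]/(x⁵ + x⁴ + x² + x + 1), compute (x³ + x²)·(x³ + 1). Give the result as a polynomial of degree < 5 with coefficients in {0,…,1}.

Multiply in ℤ_2[x]: (x³ + x²)·(x³ + 1) = x⁶ + x⁵ + x³ + x².
Reduce using x⁵ ≡ x⁴ + x² + x + 1 (mod x⁵ + x⁴ + x² + x + 1).
Reduced: x.

x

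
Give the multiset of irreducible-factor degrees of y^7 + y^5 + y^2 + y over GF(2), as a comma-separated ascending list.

Write f(y) = y^7 + y^5 + y^2 + y.
Roots in GF(2): f(0) = 0 → root; f(1) = 0 → root.
Linear factors from roots: (y), (y + 1).
Complete factorization: f(y) = (y)·(y + 1)·(y^2 + y + 1)·(y^3 + y + 1).
Factor degrees with multiplicity: 1 + 1 + 2 + 3 = 7.

1, 1, 2, 3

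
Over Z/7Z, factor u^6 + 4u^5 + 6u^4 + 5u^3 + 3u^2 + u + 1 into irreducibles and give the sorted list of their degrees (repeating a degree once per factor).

Write g(u) = u^6 + 4u^5 + 6u^4 + 5u^3 + 3u^2 + u + 1.
Linear factors from roots: (u + 6), (u + 5), (u + 3).
Complete factorization: g(u) = (u + 3)·(u + 6)·(u + 5)^2·(u^2 + 6u + 4).
Factor degrees with multiplicity: 1 + 1 + 1 + 1 + 2 = 6.

1, 1, 1, 1, 2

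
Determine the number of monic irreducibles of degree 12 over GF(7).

Gauss's count: N_{7}(12) = (1/12) Σ_{d|12} μ(12/d)·7^d.
Divisors of 12: 1, 2, 3, 4, 6, 12; μ(12/d) for each: 0, 1, 0, -1, -1, 1.
Σ = 7^2 − 7^4 − 7^6 + 7^12 = 13841167200.
N = 13841167200/12 = 1153430600.

1153430600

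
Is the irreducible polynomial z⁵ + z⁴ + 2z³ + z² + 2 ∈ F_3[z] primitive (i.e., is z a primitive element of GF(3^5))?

Write f(z) = z⁵ + z⁴ + 2z³ + z² + 2.
|GF(3^5)^×| = 3^5 − 1 = 242. Prime factorization: 242 = 2·11^2.
f is primitive ⇔ z has order 242 in GF(3)[z]/(f), i.e. z^(242/q) ≠ 1 for each prime q | 242.
z^(121) mod f = 1
z^(22) mod f = 1
Since z^(121) = 1, the order of z divides 121 < 242; not primitive.

No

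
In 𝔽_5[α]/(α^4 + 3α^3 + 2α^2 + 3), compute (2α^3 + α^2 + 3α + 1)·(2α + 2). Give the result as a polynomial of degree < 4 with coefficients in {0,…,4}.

Multiply in 𝔽_5[α]: (2α^3 + α^2 + 3α + 1)·(2α + 2) = 4α^4 + α^3 + 3α^2 + 3α + 2.
Reduce using α^4 ≡ 2α^3 + 3α^2 + 2 (mod α^4 + 3α^3 + 2α^2 + 3).
Reduced: 4α^3 + 3α.

4α^3 + 3α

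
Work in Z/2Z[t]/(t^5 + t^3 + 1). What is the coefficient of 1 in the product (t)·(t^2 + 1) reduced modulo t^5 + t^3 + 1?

Multiply in Z/2Z[t]: (t)·(t^2 + 1) = t^3 + t.
Reduced: t^3 + t.

0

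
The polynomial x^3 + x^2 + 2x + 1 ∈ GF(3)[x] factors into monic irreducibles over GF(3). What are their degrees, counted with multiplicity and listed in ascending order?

Write g(x) = x^3 + x^2 + 2x + 1.
Roots in GF(3): g(0) = 1; g(1) = 2; g(2) = 2.
Complete factorization: g(x) = (x^3 + x^2 + 2x + 1).
Factor degrees with multiplicity: 3 = 3.

3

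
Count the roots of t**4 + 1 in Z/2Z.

1

Write g(t) = t**4 + 1.
Evaluate at each of the 2 elements of Z/2Z:
g(0) = 1; g(1) = 0 → root.
Roots: {1}.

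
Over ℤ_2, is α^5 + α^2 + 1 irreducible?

Yes

Write m(α) = α^5 + α^2 + 1.
Check for roots in ℤ_2: m(0) = 1; m(1) = 1.
No roots, so no linear factors.
Monic irreducibles of degree 2 over GF(2): α^2 + α + 1.
None of them divide m (all give nonzero remainder).
No irreducible factor of degree ≤ 2 exists, so m is irreducible over GF(2).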